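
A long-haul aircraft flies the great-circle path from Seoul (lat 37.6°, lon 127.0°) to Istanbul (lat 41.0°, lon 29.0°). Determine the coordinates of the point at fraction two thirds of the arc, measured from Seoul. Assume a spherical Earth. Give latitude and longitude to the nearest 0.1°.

From cos δ = sin φ₁ sin φ₂ + cos φ₁ cos φ₂ cos Δλ, the central angle is δ ≈ 1.248 rad (71.5°).
Interpolate at f = 2/3 with slerp weights a = sin((1−f)δ)/sin δ ≈ 0.426, b = sin(fδ)/sin δ ≈ 0.780.
p = a·p₁ + b·p₂ ≈ (0.311, 0.555, 0.771); φ = arcsin(p_z) ≈ 50.48°, λ = atan2(p_y, p_x) ≈ 60.70°.

≈ lat 50.5°, lon 60.7°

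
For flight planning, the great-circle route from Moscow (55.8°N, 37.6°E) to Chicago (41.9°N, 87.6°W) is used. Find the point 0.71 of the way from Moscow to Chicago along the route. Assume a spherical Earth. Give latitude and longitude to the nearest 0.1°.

Convert each endpoint to a unit vector on the sphere (x = cos φ cos λ, y = cos φ sin λ, z = sin φ).
The central angle between the endpoints is δ = arccos(p₁·p₂) ≈ 1.254 rad (71.9°).
Interpolate at f = 0.71 with slerp weights a = sin((1−f)δ)/sin δ ≈ 0.374, b = sin(fδ)/sin δ ≈ 0.818.
p = a·p₁ + b·p₂ ≈ (0.192, -0.480, 0.856); φ = arcsin(p_z) ≈ 58.87°, λ = atan2(p_y, p_x) ≈ -68.17°.

≈ (58.9°N, 68.2°W)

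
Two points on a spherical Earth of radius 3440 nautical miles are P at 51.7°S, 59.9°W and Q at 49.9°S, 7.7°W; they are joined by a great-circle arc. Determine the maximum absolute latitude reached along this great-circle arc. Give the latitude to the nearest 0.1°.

≈ 53.9°S

The great circle lies in the plane with unit normal n̂ = (p₁ × p₂)/|p₁ × p₂|.
Here n̂_z ≈ +0.590; the vertex latitude is φ_max = arccos|n̂_z| ≈ 53.9°.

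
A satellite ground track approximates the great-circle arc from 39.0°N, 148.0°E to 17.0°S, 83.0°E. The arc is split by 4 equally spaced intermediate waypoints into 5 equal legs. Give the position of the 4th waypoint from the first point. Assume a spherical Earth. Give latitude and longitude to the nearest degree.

≈ 5°S, 95°E

Convert each endpoint to a unit vector on the sphere (x = cos φ cos λ, y = cos φ sin λ, z = sin φ).
The central angle between the endpoints is δ = arccos(p₁·p₂) ≈ 1.440 rad (82.5°).
Interpolate at f = 4/5 with slerp weights a = sin((1−f)δ)/sin δ ≈ 0.287, b = sin(fδ)/sin δ ≈ 0.922.
p = a·p₁ + b·p₂ ≈ (-0.081, 0.993, -0.089); φ = arcsin(p_z) ≈ -5.11°, λ = atan2(p_y, p_x) ≈ 94.69°.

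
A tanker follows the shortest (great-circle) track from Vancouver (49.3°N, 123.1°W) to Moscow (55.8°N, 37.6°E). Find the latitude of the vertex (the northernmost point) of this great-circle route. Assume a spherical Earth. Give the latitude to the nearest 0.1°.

The great circle lies in the plane with unit normal n̂ = (p₁ × p₂)/|p₁ × p₂|.
Here n̂_z ≈ +0.126; the vertex latitude is φ_max = arccos|n̂_z| ≈ 82.7°.
Check via Clairaut: cos φ_max = |cos φ₁| · sin C = cos(49.3°)·sin(11.2°) ≈ 0.126, again giving ≈ 82.7°.

≈ 82.7°N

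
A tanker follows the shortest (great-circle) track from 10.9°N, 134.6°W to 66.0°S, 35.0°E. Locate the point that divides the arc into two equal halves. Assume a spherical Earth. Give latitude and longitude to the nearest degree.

Convert each endpoint to a unit vector on the sphere (x = cos φ cos λ, y = cos φ sin λ, z = sin φ).
The central angle between the endpoints is δ = arccos(p₁·p₂) ≈ 2.172 rad (124.4°).
Interpolate at f = 1/2 with slerp weights a = sin((1−f)δ)/sin δ ≈ 1.073, b = sin(fδ)/sin δ ≈ 1.073.
p = a·p₁ + b·p₂ ≈ (-0.382, -0.500, -0.777); φ = arcsin(p_z) ≈ -51.01°, λ = atan2(p_y, p_x) ≈ -127.41°.

≈ 51°S, 127°W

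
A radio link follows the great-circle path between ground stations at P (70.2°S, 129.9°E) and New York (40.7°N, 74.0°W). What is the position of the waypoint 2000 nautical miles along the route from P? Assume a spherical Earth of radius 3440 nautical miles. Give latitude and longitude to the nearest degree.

≈ (70°S, 117°W)

Convert each endpoint to a unit vector on the sphere (x = cos φ cos λ, y = cos φ sin λ, z = sin φ).
The central angle between the endpoints is δ = arccos(p₁·p₂) ≈ 2.584 rad (148.0°). The total great-circle distance is δ·R ≈ 2.584 × 3440 ≈ 8888 nmi, so the target fraction is f = 2000/8888 ≈ 0.225.
Interpolate at f ≈ 0.225 with slerp weights a = sin((1−f)δ)/sin δ ≈ 1.716, b = sin(fδ)/sin δ ≈ 1.037.
p = a·p₁ + b·p₂ ≈ (-0.156, -0.310, -0.938); φ = arcsin(p_z) ≈ -69.69°, λ = atan2(p_y, p_x) ≈ -116.71°.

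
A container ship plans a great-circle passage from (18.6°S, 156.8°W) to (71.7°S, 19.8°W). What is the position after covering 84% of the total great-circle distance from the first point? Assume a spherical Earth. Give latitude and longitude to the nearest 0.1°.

≈ (78.2°S, 68.3°W)

The haversine formula gives a central angle δ ≈ 1.486 rad (85.1°) between the endpoints.
Interpolate at f = 0.84 with slerp weights a = sin((1−f)δ)/sin δ ≈ 0.236, b = sin(fδ)/sin δ ≈ 0.952.
p = a·p₁ + b·p₂ ≈ (0.075, -0.189, -0.979); φ = arcsin(p_z) ≈ -78.24°, λ = atan2(p_y, p_x) ≈ -68.32°.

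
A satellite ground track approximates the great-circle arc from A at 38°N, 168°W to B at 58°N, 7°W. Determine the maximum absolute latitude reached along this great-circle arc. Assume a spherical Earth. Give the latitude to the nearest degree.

≈ 82°N

The great circle lies in the plane with unit normal n̂ = (p₁ × p₂)/|p₁ × p₂|.
Here n̂_z ≈ +0.137; the vertex latitude is φ_max = arccos|n̂_z| ≈ 82.1°.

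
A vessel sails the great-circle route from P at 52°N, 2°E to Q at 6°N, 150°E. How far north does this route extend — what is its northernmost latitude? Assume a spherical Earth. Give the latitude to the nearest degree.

The great circle lies in the plane with unit normal n̂ = (p₁ × p₂)/|p₁ × p₂|.
Here n̂_z ≈ +0.361; the vertex latitude is φ_max = arccos|n̂_z| ≈ 68.9°.
Check via Clairaut: cos φ_max = |cos φ₁| · sin C = cos(52.0°)·sin(35.9°) ≈ 0.361, again giving ≈ 68.9°.

≈ 69°N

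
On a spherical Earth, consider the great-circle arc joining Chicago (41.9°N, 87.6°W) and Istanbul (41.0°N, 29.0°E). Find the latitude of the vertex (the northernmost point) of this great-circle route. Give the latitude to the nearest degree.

≈ 59°N

The great circle lies in the plane with unit normal n̂ = (p₁ × p₂)/|p₁ × p₂|.
Here n̂_z ≈ +0.511; the vertex latitude is φ_max = arccos|n̂_z| ≈ 59.3°.
Check via Clairaut: cos φ_max = |cos φ₁| · sin C = cos(41.9°)·sin(43.4°) ≈ 0.511, again giving ≈ 59.3°.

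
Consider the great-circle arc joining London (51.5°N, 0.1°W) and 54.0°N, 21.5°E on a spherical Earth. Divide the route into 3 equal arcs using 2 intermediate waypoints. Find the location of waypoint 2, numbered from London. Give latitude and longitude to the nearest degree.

≈ 54°N, 14°E

Convert each endpoint to a unit vector on the sphere (x = cos φ cos λ, y = cos φ sin λ, z = sin φ).
The central angle between the endpoints is δ = arccos(p₁·p₂) ≈ 0.231 rad (13.3°).
Interpolate at f = 2/3 with slerp weights a = sin((1−f)δ)/sin δ ≈ 0.336, b = sin(fδ)/sin δ ≈ 0.670.
p = a·p₁ + b·p₂ ≈ (0.576, 0.144, 0.805); φ = arcsin(p_z) ≈ 53.61°, λ = atan2(p_y, p_x) ≈ 14.04°.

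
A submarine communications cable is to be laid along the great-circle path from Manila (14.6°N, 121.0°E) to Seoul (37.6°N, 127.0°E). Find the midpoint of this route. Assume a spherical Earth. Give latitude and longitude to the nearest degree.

Convert each endpoint to a unit vector on the sphere (x = cos φ cos λ, y = cos φ sin λ, z = sin φ).
The central angle between the endpoints is δ = arccos(p₁·p₂) ≈ 0.412 rad (23.6°).
Interpolate at f = 1/2 with slerp weights a = sin((1−f)δ)/sin δ ≈ 0.511, b = sin(fδ)/sin δ ≈ 0.511.
p = a·p₁ + b·p₂ ≈ (-0.498, 0.747, 0.440); φ = arcsin(p_z) ≈ 26.13°, λ = atan2(p_y, p_x) ≈ 123.70°.

≈ (26°N, 124°E)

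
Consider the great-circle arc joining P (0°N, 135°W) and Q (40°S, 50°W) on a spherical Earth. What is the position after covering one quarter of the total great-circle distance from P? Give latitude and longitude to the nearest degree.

≈ (14°S, 118°W)

The haversine formula gives a central angle δ ≈ 1.504 rad (86.2°) between the endpoints.
Interpolate at f = 1/4 with slerp weights a = sin((1−f)δ)/sin δ ≈ 0.906, b = sin(fδ)/sin δ ≈ 0.368.
p = a·p₁ + b·p₂ ≈ (-0.459, -0.856, -0.237); φ = arcsin(p_z) ≈ -13.68°, λ = atan2(p_y, p_x) ≈ -118.20°.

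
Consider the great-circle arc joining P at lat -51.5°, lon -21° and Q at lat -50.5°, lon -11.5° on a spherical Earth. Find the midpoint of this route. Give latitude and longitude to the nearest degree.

≈ lat -51°, lon -16°

Convert each endpoint to a unit vector on the sphere (x = cos φ cos λ, y = cos φ sin λ, z = sin φ).
The central angle between the endpoints is δ = arccos(p₁·p₂) ≈ 0.106 rad (6.1°).
Interpolate at f = 1/2 with slerp weights a = sin((1−f)δ)/sin δ ≈ 0.501, b = sin(fδ)/sin δ ≈ 0.501.
p = a·p₁ + b·p₂ ≈ (0.603, -0.175, -0.778); φ = arcsin(p_z) ≈ -51.10°, λ = atan2(p_y, p_x) ≈ -16.20°.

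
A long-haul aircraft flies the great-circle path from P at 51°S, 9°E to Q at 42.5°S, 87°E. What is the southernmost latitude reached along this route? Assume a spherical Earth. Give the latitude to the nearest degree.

The great circle lies in the plane with unit normal n̂ = (p₁ × p₂)/|p₁ × p₂|.
Here n̂_z ≈ +0.579; the vertex latitude is φ_max = arccos|n̂_z| ≈ 54.6°.
Check via Clairaut: cos φ_max = |cos φ₁| · sin C = cos(51.0°)·sin(113.0°) ≈ 0.579, again giving ≈ 54.6°.

≈ 55°S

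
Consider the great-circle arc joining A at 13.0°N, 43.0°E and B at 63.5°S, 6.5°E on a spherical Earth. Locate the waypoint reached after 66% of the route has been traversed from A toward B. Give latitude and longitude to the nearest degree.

≈ 39°S, 27°E

From cos δ = sin φ₁ sin φ₂ + cos φ₁ cos φ₂ cos Δλ, the central angle is δ ≈ 1.422 rad (81.5°).
Interpolate at f = 0.66 with slerp weights a = sin((1−f)δ)/sin δ ≈ 0.470, b = sin(fδ)/sin δ ≈ 0.816.
p = a·p₁ + b·p₂ ≈ (0.697, 0.354, -0.624); φ = arcsin(p_z) ≈ -38.63°, λ = atan2(p_y, p_x) ≈ 26.91°.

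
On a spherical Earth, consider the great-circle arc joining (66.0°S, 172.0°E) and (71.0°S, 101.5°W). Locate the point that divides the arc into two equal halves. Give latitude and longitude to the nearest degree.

≈ (74°S, 151°W)

Write both endpoints as unit vectors p₁, p₂ with components (cos φ cos λ, cos φ sin λ, sin φ).
The central angle between the endpoints is δ = arccos(p₁·p₂) ≈ 0.512 rad (29.3°).
Interpolate at f = 1/2 with slerp weights a = sin((1−f)δ)/sin δ ≈ 0.517, b = sin(fδ)/sin δ ≈ 0.517.
p = a·p₁ + b·p₂ ≈ (-0.242, -0.136, -0.961); φ = arcsin(p_z) ≈ -73.91°, λ = atan2(p_y, p_x) ≈ -150.70°.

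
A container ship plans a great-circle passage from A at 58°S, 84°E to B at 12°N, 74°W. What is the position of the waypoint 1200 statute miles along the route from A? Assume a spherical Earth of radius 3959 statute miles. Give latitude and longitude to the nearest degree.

≈ 71°S, 57°E

The haversine formula gives a central angle δ ≈ 2.288 rad (131.1°) between the endpoints. The total great-circle distance is δ·R ≈ 2.288 × 3959 ≈ 9056 mi, so the target fraction is f = 1200/9056 ≈ 0.133.
Interpolate at f ≈ 0.133 with slerp weights a = sin((1−f)δ)/sin δ ≈ 1.214, b = sin(fδ)/sin δ ≈ 0.396.
p = a·p₁ + b·p₂ ≈ (0.174, 0.268, -0.948); φ = arcsin(p_z) ≈ -71.37°, λ = atan2(p_y, p_x) ≈ 56.99°.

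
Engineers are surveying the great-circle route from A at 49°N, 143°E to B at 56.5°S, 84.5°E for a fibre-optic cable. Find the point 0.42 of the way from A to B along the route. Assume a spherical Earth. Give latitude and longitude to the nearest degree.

≈ 4°N, 120°E

Write both endpoints as unit vectors p₁, p₂ with components (cos φ cos λ, cos φ sin λ, sin φ).
The central angle between the endpoints is δ = arccos(p₁·p₂) ≈ 2.027 rad (116.1°).
Interpolate at f = 0.42 with slerp weights a = sin((1−f)δ)/sin δ ≈ 1.028, b = sin(fδ)/sin δ ≈ 0.838.
p = a·p₁ + b·p₂ ≈ (-0.494, 0.866, 0.077); φ = arcsin(p_z) ≈ 4.43°, λ = atan2(p_y, p_x) ≈ 119.71°.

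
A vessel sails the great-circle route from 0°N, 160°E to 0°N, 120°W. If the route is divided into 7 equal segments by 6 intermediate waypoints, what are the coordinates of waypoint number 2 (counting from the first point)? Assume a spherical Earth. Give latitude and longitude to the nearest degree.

Convert each endpoint to a unit vector on the sphere (x = cos φ cos λ, y = cos φ sin λ, z = sin φ).
The central angle between the endpoints is δ = arccos(p₁·p₂) ≈ 1.396 rad (80.0°).
Interpolate at f = 2/7 with slerp weights a = sin((1−f)δ)/sin δ ≈ 0.853, b = sin(fδ)/sin δ ≈ 0.394.
p = a·p₁ + b·p₂ ≈ (-0.999, -0.050, 0.000); φ = arcsin(p_z) ≈ 0.00°, λ = atan2(p_y, p_x) ≈ -177.14°.

≈ 0°N, 177°W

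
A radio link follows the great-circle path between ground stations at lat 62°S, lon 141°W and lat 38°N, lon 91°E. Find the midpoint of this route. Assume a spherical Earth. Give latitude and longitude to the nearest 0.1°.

Write both endpoints as unit vectors p₁, p₂ with components (cos φ cos λ, cos φ sin λ, sin φ).
The central angle between the endpoints is δ = arccos(p₁·p₂) ≈ 2.452 rad (140.5°).
Interpolate at f = 1/2 with slerp weights a = sin((1−f)δ)/sin δ ≈ 1.479, b = sin(fδ)/sin δ ≈ 1.479.
p = a·p₁ + b·p₂ ≈ (-0.560, 0.728, -0.395); φ = arcsin(p_z) ≈ -23.28°, λ = atan2(p_y, p_x) ≈ 127.55°.

≈ lat 23.3°S, lon 127.6°E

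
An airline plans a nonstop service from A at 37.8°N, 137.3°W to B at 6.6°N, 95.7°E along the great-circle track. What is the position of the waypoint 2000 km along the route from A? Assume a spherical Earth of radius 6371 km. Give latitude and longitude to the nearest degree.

≈ 45°N, 159°W

The haversine formula gives a central angle δ ≈ 1.984 rad (113.7°) between the endpoints. The total great-circle distance is δ·R ≈ 1.984 × 6371 ≈ 12643 km, so the target fraction is f = 2000/12643 ≈ 0.158.
Interpolate at f ≈ 0.158 with slerp weights a = sin((1−f)δ)/sin δ ≈ 1.087, b = sin(fδ)/sin δ ≈ 0.337.
p = a·p₁ + b·p₂ ≈ (-0.664, -0.249, 0.705); φ = arcsin(p_z) ≈ 44.81°, λ = atan2(p_y, p_x) ≈ -159.46°.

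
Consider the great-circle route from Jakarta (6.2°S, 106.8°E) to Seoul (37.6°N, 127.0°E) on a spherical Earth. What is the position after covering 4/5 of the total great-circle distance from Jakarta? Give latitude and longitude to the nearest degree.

≈ 29°N, 122°E

Convert each endpoint to a unit vector on the sphere (x = cos φ cos λ, y = cos φ sin λ, z = sin φ).
The central angle between the endpoints is δ = arccos(p₁·p₂) ≈ 0.832 rad (47.7°).
Interpolate at f = 4/5 with slerp weights a = sin((1−f)δ)/sin δ ≈ 0.224, b = sin(fδ)/sin δ ≈ 0.835.
p = a·p₁ + b·p₂ ≈ (-0.463, 0.742, 0.485); φ = arcsin(p_z) ≈ 29.04°, λ = atan2(p_y, p_x) ≈ 121.95°.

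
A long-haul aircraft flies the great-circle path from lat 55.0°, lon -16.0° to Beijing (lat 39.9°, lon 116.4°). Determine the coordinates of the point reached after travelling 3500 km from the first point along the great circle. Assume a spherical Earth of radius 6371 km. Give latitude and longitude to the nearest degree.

≈ lat 70°, lon 49°

From cos δ = sin φ₁ sin φ₂ + cos φ₁ cos φ₂ cos Δλ, the central angle is δ ≈ 1.340 rad (76.8°). The total great-circle distance is δ·R ≈ 1.340 × 6371 ≈ 8537 km, so the target fraction is f = 3500/8537 ≈ 0.410.
Interpolate at f ≈ 0.410 with slerp weights a = sin((1−f)δ)/sin δ ≈ 0.730, b = sin(fδ)/sin δ ≈ 0.536.
p = a·p₁ + b·p₂ ≈ (0.220, 0.253, 0.942); φ = arcsin(p_z) ≈ 70.42°, λ = atan2(p_y, p_x) ≈ 49.05°.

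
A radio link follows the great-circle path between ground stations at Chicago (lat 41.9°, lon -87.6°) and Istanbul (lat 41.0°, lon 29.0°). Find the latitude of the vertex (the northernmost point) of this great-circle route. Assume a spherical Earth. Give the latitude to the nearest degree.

The great circle lies in the plane with unit normal n̂ = (p₁ × p₂)/|p₁ × p₂|.
Here n̂_z ≈ +0.511; the vertex latitude is φ_max = arccos|n̂_z| ≈ 59.3°.
Check via Clairaut: cos φ_max = |cos φ₁| · sin C = cos(41.9°)·sin(43.4°) ≈ 0.511, again giving ≈ 59.3°.

≈ 59°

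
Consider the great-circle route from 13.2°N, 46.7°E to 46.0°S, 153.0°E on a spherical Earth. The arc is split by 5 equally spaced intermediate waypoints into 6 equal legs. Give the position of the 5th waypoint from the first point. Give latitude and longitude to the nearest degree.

≈ 44°S, 127°E

Write both endpoints as unit vectors p₁, p₂ with components (cos φ cos λ, cos φ sin λ, sin φ).
The central angle between the endpoints is δ = arccos(p₁·p₂) ≈ 1.933 rad (110.7°).
Interpolate at f = 5/6 with slerp weights a = sin((1−f)δ)/sin δ ≈ 0.339, b = sin(fδ)/sin δ ≈ 1.068.
p = a·p₁ + b·p₂ ≈ (-0.435, 0.577, -0.691); φ = arcsin(p_z) ≈ -43.73°, λ = atan2(p_y, p_x) ≈ 127.04°.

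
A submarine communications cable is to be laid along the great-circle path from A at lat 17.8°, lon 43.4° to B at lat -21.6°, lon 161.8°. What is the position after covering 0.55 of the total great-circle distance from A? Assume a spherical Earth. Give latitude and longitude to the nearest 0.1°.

≈ lat -6.0°, lon 107.1°

The haversine formula gives a central angle δ ≈ 2.134 rad (122.2°) between the endpoints.
Interpolate at f = 0.55 with slerp weights a = sin((1−f)δ)/sin δ ≈ 0.969, b = sin(fδ)/sin δ ≈ 1.090.
p = a·p₁ + b·p₂ ≈ (-0.293, 0.950, -0.105); φ = arcsin(p_z) ≈ -6.04°, λ = atan2(p_y, p_x) ≈ 107.13°.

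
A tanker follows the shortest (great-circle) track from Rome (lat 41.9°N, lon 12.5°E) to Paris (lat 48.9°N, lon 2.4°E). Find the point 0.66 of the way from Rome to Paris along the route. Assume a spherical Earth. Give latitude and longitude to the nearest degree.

≈ lat 47°N, lon 6°E

Write both endpoints as unit vectors p₁, p₂ with components (cos φ cos λ, cos φ sin λ, sin φ).
The central angle between the endpoints is δ = arccos(p₁·p₂) ≈ 0.174 rad (9.9°).
Interpolate at f = 0.66 with slerp weights a = sin((1−f)δ)/sin δ ≈ 0.342, b = sin(fδ)/sin δ ≈ 0.662.
p = a·p₁ + b·p₂ ≈ (0.683, 0.073, 0.727); φ = arcsin(p_z) ≈ 46.62°, λ = atan2(p_y, p_x) ≈ 6.12°.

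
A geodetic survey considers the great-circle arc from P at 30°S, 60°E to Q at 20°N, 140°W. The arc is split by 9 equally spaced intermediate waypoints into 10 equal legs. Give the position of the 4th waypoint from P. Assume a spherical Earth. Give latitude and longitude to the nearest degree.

The haversine formula gives a central angle δ ≈ 2.781 rad (159.3°) between the endpoints.
Interpolate at f = 4/10 with slerp weights a = sin((1−f)δ)/sin δ ≈ 2.822, b = sin(fδ)/sin δ ≈ 2.542.
p = a·p₁ + b·p₂ ≈ (-0.608, 0.580, -0.541); φ = arcsin(p_z) ≈ -32.76°, λ = atan2(p_y, p_x) ≈ 136.35°.

≈ 33°S, 136°E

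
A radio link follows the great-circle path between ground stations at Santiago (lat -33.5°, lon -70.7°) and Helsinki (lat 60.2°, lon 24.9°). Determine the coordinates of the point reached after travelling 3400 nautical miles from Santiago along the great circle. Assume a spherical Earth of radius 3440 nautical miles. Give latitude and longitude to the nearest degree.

≈ lat 15°, lon -41°

Convert each endpoint to a unit vector on the sphere (x = cos φ cos λ, y = cos φ sin λ, z = sin φ).
The central angle between the endpoints is δ = arccos(p₁·p₂) ≈ 2.117 rad (121.3°). The total great-circle distance is δ·R ≈ 2.117 × 3440 ≈ 7282 nmi, so the target fraction is f = 3400/7282 ≈ 0.467.
Interpolate at f ≈ 0.467 with slerp weights a = sin((1−f)δ)/sin δ ≈ 1.058, b = sin(fδ)/sin δ ≈ 0.977.
p = a·p₁ + b·p₂ ≈ (0.732, -0.628, 0.264); φ = arcsin(p_z) ≈ 15.33°, λ = atan2(p_y, p_x) ≈ -40.62°.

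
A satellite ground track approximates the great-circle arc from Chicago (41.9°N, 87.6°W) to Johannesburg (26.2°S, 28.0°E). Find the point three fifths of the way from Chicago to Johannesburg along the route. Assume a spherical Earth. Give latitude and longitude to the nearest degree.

Convert each endpoint to a unit vector on the sphere (x = cos φ cos λ, y = cos φ sin λ, z = sin φ).
The central angle between the endpoints is δ = arccos(p₁·p₂) ≈ 2.194 rad (125.7°).
Interpolate at f = 3/5 with slerp weights a = sin((1−f)δ)/sin δ ≈ 0.947, b = sin(fδ)/sin δ ≈ 1.192.
p = a·p₁ + b·p₂ ≈ (0.974, -0.202, 0.106); φ = arcsin(p_z) ≈ 6.11°, λ = atan2(p_y, p_x) ≈ -11.74°.

≈ 6°N, 12°W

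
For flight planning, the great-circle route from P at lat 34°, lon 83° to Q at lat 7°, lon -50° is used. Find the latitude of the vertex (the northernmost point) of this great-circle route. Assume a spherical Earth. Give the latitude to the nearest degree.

The great circle lies in the plane with unit normal n̂ = (p₁ × p₂)/|p₁ × p₂|.
Here n̂_z ≈ -0.692; the vertex latitude is φ_max = arccos|n̂_z| ≈ 46.2°.
Check via Clairaut: cos φ_max = |cos φ₁| · sin C = cos(34.0°)·sin(56.5°) ≈ 0.692, again giving ≈ 46.2°.

≈ 46°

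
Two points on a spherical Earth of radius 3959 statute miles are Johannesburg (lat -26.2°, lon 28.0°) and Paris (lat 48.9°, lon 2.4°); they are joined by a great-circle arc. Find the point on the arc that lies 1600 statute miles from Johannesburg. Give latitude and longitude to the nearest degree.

≈ lat -4°, lon 21°

Write both endpoints as unit vectors p₁, p₂ with components (cos φ cos λ, cos φ sin λ, sin φ).
The central angle between the endpoints is δ = arccos(p₁·p₂) ≈ 1.370 rad (78.5°). The total great-circle distance is δ·R ≈ 1.370 × 3959 ≈ 5425 mi, so the target fraction is f = 1600/5425 ≈ 0.295.
Interpolate at f ≈ 0.295 with slerp weights a = sin((1−f)δ)/sin δ ≈ 0.839, b = sin(fδ)/sin δ ≈ 0.401.
p = a·p₁ + b·p₂ ≈ (0.929, 0.365, -0.068); φ = arcsin(p_z) ≈ -3.91°, λ = atan2(p_y, p_x) ≈ 21.44°.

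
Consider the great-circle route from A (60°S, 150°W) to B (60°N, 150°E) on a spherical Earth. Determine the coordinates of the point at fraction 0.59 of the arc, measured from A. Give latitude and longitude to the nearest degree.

From cos δ = sin φ₁ sin φ₂ + cos φ₁ cos φ₂ cos Δλ, the central angle is δ ≈ 2.246 rad (128.7°).
Interpolate at f = 0.59 with slerp weights a = sin((1−f)δ)/sin δ ≈ 1.020, b = sin(fδ)/sin δ ≈ 1.243.
p = a·p₁ + b·p₂ ≈ (-0.980, 0.056, 0.193); φ = arcsin(p_z) ≈ 11.12°, λ = atan2(p_y, p_x) ≈ 176.75°.

≈ (11°N, 177°E)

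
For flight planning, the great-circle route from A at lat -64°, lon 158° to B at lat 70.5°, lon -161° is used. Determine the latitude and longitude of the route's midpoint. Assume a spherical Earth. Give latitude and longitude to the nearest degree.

≈ lat 3°, lon 176°

Write both endpoints as unit vectors p₁, p₂ with components (cos φ cos λ, cos φ sin λ, sin φ).
The central angle between the endpoints is δ = arccos(p₁·p₂) ≈ 2.399 rad (137.5°).
Interpolate at f = 1/2 with slerp weights a = sin((1−f)δ)/sin δ ≈ 1.378, b = sin(fδ)/sin δ ≈ 1.378.
p = a·p₁ + b·p₂ ≈ (-0.995, 0.077, 0.060); φ = arcsin(p_z) ≈ 3.46°, λ = atan2(p_y, p_x) ≈ 175.60°.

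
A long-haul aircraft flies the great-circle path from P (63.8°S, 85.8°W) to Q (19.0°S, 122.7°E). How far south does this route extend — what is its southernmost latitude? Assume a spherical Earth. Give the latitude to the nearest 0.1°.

The great circle lies in the plane with unit normal n̂ = (p₁ × p₂)/|p₁ × p₂|.
Here n̂_z ≈ -0.200; the vertex latitude is φ_max = arccos|n̂_z| ≈ 78.5°.

≈ 78.5°S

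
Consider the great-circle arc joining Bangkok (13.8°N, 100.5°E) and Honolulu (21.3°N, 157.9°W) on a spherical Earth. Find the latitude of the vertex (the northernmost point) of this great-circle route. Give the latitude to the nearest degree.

≈ 27°N

The great circle lies in the plane with unit normal n̂ = (p₁ × p₂)/|p₁ × p₂|.
Here n̂_z ≈ +0.890; the vertex latitude is φ_max = arccos|n̂_z| ≈ 27.1°.
Check via Clairaut: cos φ_max = |cos φ₁| · sin C = cos(13.8°)·sin(66.5°) ≈ 0.890, again giving ≈ 27.1°.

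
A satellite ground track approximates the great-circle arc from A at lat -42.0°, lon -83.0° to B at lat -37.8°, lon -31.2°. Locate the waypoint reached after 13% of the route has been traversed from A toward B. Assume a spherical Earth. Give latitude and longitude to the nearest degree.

≈ lat -43°, lon -76°

Write both endpoints as unit vectors p₁, p₂ with components (cos φ cos λ, cos φ sin λ, sin φ).
The central angle between the endpoints is δ = arccos(p₁·p₂) ≈ 0.687 rad (39.4°).
Interpolate at f = 0.13 with slerp weights a = sin((1−f)δ)/sin δ ≈ 0.887, b = sin(fδ)/sin δ ≈ 0.141.
p = a·p₁ + b·p₂ ≈ (0.175, -0.712, -0.680); φ = arcsin(p_z) ≈ -42.84°, λ = atan2(p_y, p_x) ≈ -76.16°.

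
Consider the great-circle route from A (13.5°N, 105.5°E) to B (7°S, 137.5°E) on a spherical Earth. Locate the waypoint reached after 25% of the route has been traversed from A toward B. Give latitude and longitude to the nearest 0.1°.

Write both endpoints as unit vectors p₁, p₂ with components (cos φ cos λ, cos φ sin λ, sin φ).
The central angle between the endpoints is δ = arccos(p₁·p₂) ≈ 0.660 rad (37.8°).
Interpolate at f = 0.25 with slerp weights a = sin((1−f)δ)/sin δ ≈ 0.775, b = sin(fδ)/sin δ ≈ 0.268.
p = a·p₁ + b·p₂ ≈ (-0.397, 0.906, 0.148); φ = arcsin(p_z) ≈ 8.52°, λ = atan2(p_y, p_x) ≈ 113.69°.

≈ (8.5°N, 113.7°E)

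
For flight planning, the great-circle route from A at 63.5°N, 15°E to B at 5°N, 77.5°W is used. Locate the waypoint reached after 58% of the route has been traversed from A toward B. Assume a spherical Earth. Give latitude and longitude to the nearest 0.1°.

≈ 36.8°N, 58.2°W

The haversine formula gives a central angle δ ≈ 1.512 rad (86.6°) between the endpoints.
Interpolate at f = 0.58 with slerp weights a = sin((1−f)δ)/sin δ ≈ 0.594, b = sin(fδ)/sin δ ≈ 0.770.
p = a·p₁ + b·p₂ ≈ (0.422, -0.680, 0.599); φ = arcsin(p_z) ≈ 36.80°, λ = atan2(p_y, p_x) ≈ -58.18°.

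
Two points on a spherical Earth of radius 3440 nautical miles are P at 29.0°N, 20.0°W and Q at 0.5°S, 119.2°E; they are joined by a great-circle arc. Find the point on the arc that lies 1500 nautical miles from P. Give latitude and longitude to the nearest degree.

≈ 38°N, 8°E

The haversine formula gives a central angle δ ≈ 2.300 rad (131.8°) between the endpoints. The total great-circle distance is δ·R ≈ 2.300 × 3440 ≈ 7912 nmi, so the target fraction is f = 1500/7912 ≈ 0.190.
Interpolate at f ≈ 0.190 with slerp weights a = sin((1−f)δ)/sin δ ≈ 1.284, b = sin(fδ)/sin δ ≈ 0.566.
p = a·p₁ + b·p₂ ≈ (0.779, 0.110, 0.617); φ = arcsin(p_z) ≈ 38.13°, λ = atan2(p_y, p_x) ≈ 8.07°.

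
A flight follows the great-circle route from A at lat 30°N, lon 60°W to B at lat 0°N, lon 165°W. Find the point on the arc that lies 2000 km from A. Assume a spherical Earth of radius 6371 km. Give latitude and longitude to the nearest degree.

≈ lat 31°N, lon 81°W

From cos δ = sin φ₁ sin φ₂ + cos φ₁ cos φ₂ cos Δλ, the central angle is δ ≈ 1.797 rad (103.0°). The total great-circle distance is δ·R ≈ 1.797 × 6371 ≈ 11448 km, so the target fraction is f = 2000/11448 ≈ 0.175.
Interpolate at f ≈ 0.175 with slerp weights a = sin((1−f)δ)/sin δ ≈ 1.022, b = sin(fδ)/sin δ ≈ 0.317.
p = a·p₁ + b·p₂ ≈ (0.137, -0.849, 0.511); φ = arcsin(p_z) ≈ 30.74°, λ = atan2(p_y, p_x) ≈ -80.86°.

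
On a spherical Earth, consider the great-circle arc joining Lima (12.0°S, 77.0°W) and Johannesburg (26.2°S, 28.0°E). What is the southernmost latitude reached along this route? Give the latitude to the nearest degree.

≈ 31°S

The great circle lies in the plane with unit normal n̂ = (p₁ × p₂)/|p₁ × p₂|.
Here n̂_z ≈ +0.856; the vertex latitude is φ_max = arccos|n̂_z| ≈ 31.2°.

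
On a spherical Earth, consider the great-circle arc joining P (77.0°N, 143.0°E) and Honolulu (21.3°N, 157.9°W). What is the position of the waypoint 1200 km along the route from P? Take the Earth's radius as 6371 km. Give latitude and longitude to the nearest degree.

From cos δ = sin φ₁ sin φ₂ + cos φ₁ cos φ₂ cos Δλ, the central angle is δ ≈ 1.091 rad (62.5°). The total great-circle distance is δ·R ≈ 1.091 × 6371 ≈ 6951 km, so the target fraction is f = 1200/6951 ≈ 0.173.
Interpolate at f ≈ 0.173 with slerp weights a = sin((1−f)δ)/sin δ ≈ 0.885, b = sin(fδ)/sin δ ≈ 0.211.
p = a·p₁ + b·p₂ ≈ (-0.341, 0.046, 0.939); φ = arcsin(p_z) ≈ 69.86°, λ = atan2(p_y, p_x) ≈ 172.35°.

≈ (70°N, 172°E)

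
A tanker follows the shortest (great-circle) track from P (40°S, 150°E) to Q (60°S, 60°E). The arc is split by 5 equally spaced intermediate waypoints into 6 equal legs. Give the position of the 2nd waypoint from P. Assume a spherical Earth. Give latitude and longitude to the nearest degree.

≈ (54°S, 131°E)

Convert each endpoint to a unit vector on the sphere (x = cos φ cos λ, y = cos φ sin λ, z = sin φ).
The central angle between the endpoints is δ = arccos(p₁·p₂) ≈ 0.980 rad (56.2°).
Interpolate at f = 2/6 with slerp weights a = sin((1−f)δ)/sin δ ≈ 0.732, b = sin(fδ)/sin δ ≈ 0.386.
p = a·p₁ + b·p₂ ≈ (-0.389, 0.448, -0.805); φ = arcsin(p_z) ≈ -53.62°, λ = atan2(p_y, p_x) ≈ 130.99°.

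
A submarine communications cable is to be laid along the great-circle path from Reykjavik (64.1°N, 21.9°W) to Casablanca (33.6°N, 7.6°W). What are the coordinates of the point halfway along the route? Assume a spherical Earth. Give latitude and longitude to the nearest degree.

≈ 49°N, 13°W

Convert each endpoint to a unit vector on the sphere (x = cos φ cos λ, y = cos φ sin λ, z = sin φ).
The central angle between the endpoints is δ = arccos(p₁·p₂) ≈ 0.554 rad (31.7°).
Interpolate at f = 1/2 with slerp weights a = sin((1−f)δ)/sin δ ≈ 0.520, b = sin(fδ)/sin δ ≈ 0.520.
p = a·p₁ + b·p₂ ≈ (0.640, -0.142, 0.755); φ = arcsin(p_z) ≈ 49.05°, λ = atan2(p_y, p_x) ≈ -12.51°.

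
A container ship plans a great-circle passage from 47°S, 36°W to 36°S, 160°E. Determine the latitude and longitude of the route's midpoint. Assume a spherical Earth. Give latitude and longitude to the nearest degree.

Write both endpoints as unit vectors p₁, p₂ with components (cos φ cos λ, cos φ sin λ, sin φ).
The central angle between the endpoints is δ = arccos(p₁·p₂) ≈ 1.671 rad (95.8°).
Interpolate at f = 1/2 with slerp weights a = sin((1−f)δ)/sin δ ≈ 0.746, b = sin(fδ)/sin δ ≈ 0.746.
p = a·p₁ + b·p₂ ≈ (-0.155, -0.093, -0.983); φ = arcsin(p_z) ≈ -79.58°, λ = atan2(p_y, p_x) ≈ -149.22°.

≈ 80°S, 149°W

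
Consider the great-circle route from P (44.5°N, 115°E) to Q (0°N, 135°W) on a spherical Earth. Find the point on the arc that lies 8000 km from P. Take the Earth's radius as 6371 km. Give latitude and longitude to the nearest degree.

Convert each endpoint to a unit vector on the sphere (x = cos φ cos λ, y = cos φ sin λ, z = sin φ).
The central angle between the endpoints is δ = arccos(p₁·p₂) ≈ 1.817 rad (104.1°). The total great-circle distance is δ·R ≈ 1.817 × 6371 ≈ 11578 km, so the target fraction is f = 8000/11578 ≈ 0.691.
Interpolate at f ≈ 0.691 with slerp weights a = sin((1−f)δ)/sin δ ≈ 0.549, b = sin(fδ)/sin δ ≈ 0.980.
p = a·p₁ + b·p₂ ≈ (-0.859, -0.338, 0.385); φ = arcsin(p_z) ≈ 22.63°, λ = atan2(p_y, p_x) ≈ -158.50°.

≈ (23°N, 158°W)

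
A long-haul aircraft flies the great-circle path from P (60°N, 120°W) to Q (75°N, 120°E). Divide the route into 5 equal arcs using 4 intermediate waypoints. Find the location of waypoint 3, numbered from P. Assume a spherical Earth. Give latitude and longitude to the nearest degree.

Convert each endpoint to a unit vector on the sphere (x = cos φ cos λ, y = cos φ sin λ, z = sin φ).
The central angle between the endpoints is δ = arccos(p₁·p₂) ≈ 0.689 rad (39.5°).
Interpolate at f = 3/5 with slerp weights a = sin((1−f)δ)/sin δ ≈ 0.428, b = sin(fδ)/sin δ ≈ 0.632.
p = a·p₁ + b·p₂ ≈ (-0.189, -0.044, 0.981); φ = arcsin(p_z) ≈ 78.83°, λ = atan2(p_y, p_x) ≈ -166.96°.

≈ (79°N, 167°W)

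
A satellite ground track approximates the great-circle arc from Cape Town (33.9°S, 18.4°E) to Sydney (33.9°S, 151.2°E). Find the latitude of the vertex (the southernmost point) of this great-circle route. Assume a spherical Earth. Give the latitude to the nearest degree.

The great circle lies in the plane with unit normal n̂ = (p₁ × p₂)/|p₁ × p₂|.
Here n̂_z ≈ +0.512; the vertex latitude is φ_max = arccos|n̂_z| ≈ 59.2°.

≈ 59°S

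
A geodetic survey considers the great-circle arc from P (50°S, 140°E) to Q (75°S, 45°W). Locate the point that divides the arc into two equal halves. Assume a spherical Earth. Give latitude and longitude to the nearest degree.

≈ (77°S, 143°E)

The haversine formula gives a central angle δ ≈ 0.959 rad (55.0°) between the endpoints.
Interpolate at f = 1/2 with slerp weights a = sin((1−f)δ)/sin δ ≈ 0.564, b = sin(fδ)/sin δ ≈ 0.564.
p = a·p₁ + b·p₂ ≈ (-0.174, 0.130, -0.976); φ = arcsin(p_z) ≈ -77.45°, λ = atan2(p_y, p_x) ≈ 143.35°.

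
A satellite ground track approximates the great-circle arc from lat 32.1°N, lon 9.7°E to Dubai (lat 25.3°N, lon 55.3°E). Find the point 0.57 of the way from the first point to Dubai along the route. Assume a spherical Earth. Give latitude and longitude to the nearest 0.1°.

The haversine formula gives a central angle δ ≈ 0.703 rad (40.3°) between the endpoints.
Interpolate at f = 0.57 with slerp weights a = sin((1−f)δ)/sin δ ≈ 0.460, b = sin(fδ)/sin δ ≈ 0.603.
p = a·p₁ + b·p₂ ≈ (0.695, 0.514, 0.503); φ = arcsin(p_z) ≈ 30.17°, λ = atan2(p_y, p_x) ≈ 36.49°.

≈ lat 30.2°N, lon 36.5°E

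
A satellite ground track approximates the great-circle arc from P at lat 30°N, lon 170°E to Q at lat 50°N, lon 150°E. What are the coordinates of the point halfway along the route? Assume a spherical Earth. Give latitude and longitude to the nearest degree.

≈ lat 40°N, lon 161°E

From cos δ = sin φ₁ sin φ₂ + cos φ₁ cos φ₂ cos Δλ, the central angle is δ ≈ 0.437 rad (25.0°).
Interpolate at f = 1/2 with slerp weights a = sin((1−f)δ)/sin δ ≈ 0.512, b = sin(fδ)/sin δ ≈ 0.512.
p = a·p₁ + b·p₂ ≈ (-0.722, 0.242, 0.648); φ = arcsin(p_z) ≈ 40.42°, λ = atan2(p_y, p_x) ≈ 161.49°.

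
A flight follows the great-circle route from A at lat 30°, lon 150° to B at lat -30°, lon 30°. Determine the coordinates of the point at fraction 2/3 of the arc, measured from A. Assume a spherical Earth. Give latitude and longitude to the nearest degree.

≈ lat -12°, lon 72°

Convert each endpoint to a unit vector on the sphere (x = cos φ cos λ, y = cos φ sin λ, z = sin φ).
The central angle between the endpoints is δ = arccos(p₁·p₂) ≈ 2.246 rad (128.7°).
Interpolate at f = 2/3 with slerp weights a = sin((1−f)δ)/sin δ ≈ 0.872, b = sin(fδ)/sin δ ≈ 1.278.
p = a·p₁ + b·p₂ ≈ (0.304, 0.931, -0.203); φ = arcsin(p_z) ≈ -11.70°, λ = atan2(p_y, p_x) ≈ 71.90°.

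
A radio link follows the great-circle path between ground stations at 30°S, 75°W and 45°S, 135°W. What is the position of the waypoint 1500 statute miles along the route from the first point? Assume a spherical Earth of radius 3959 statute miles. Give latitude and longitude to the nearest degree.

The haversine formula gives a central angle δ ≈ 0.850 rad (48.7°) between the endpoints. The total great-circle distance is δ·R ≈ 0.850 × 3959 ≈ 3366 mi, so the target fraction is f = 1500/3366 ≈ 0.446.
Interpolate at f ≈ 0.446 with slerp weights a = sin((1−f)δ)/sin δ ≈ 0.604, b = sin(fδ)/sin δ ≈ 0.492.
p = a·p₁ + b·p₂ ≈ (-0.111, -0.752, -0.650); φ = arcsin(p_z) ≈ -40.56°, λ = atan2(p_y, p_x) ≈ -98.37°.

≈ 41°S, 98°W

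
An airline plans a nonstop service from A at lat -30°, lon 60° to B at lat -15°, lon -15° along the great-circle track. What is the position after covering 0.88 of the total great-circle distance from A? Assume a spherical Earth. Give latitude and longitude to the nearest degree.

≈ lat -19°, lon -7°

Write both endpoints as unit vectors p₁, p₂ with components (cos φ cos λ, cos φ sin λ, sin φ).
The central angle between the endpoints is δ = arccos(p₁·p₂) ≈ 1.218 rad (69.8°).
Interpolate at f = 0.88 with slerp weights a = sin((1−f)δ)/sin δ ≈ 0.155, b = sin(fδ)/sin δ ≈ 0.936.
p = a·p₁ + b·p₂ ≈ (0.940, -0.118, -0.320); φ = arcsin(p_z) ≈ -18.65°, λ = atan2(p_y, p_x) ≈ -7.13°.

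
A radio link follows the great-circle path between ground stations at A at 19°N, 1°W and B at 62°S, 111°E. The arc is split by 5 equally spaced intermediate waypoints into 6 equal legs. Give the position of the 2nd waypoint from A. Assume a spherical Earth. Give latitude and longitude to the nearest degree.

From cos δ = sin φ₁ sin φ₂ + cos φ₁ cos φ₂ cos Δλ, the central angle is δ ≈ 2.042 rad (117.0°).
Interpolate at f = 2/6 with slerp weights a = sin((1−f)δ)/sin δ ≈ 1.098, b = sin(fδ)/sin δ ≈ 0.706.
p = a·p₁ + b·p₂ ≈ (0.919, 0.291, -0.266); φ = arcsin(p_z) ≈ -15.43°, λ = atan2(p_y, p_x) ≈ 17.59°.

≈ 15°S, 18°E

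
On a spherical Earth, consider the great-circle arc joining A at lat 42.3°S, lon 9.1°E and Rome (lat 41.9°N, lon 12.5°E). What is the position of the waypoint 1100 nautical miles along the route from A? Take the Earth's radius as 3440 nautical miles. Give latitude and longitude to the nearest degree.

≈ lat 24°S, lon 10°E

From cos δ = sin φ₁ sin φ₂ + cos φ₁ cos φ₂ cos Δλ, the central angle is δ ≈ 1.471 rad (84.3°). The total great-circle distance is δ·R ≈ 1.471 × 3440 ≈ 5059 nmi, so the target fraction is f = 1100/5059 ≈ 0.217.
Interpolate at f ≈ 0.217 with slerp weights a = sin((1−f)δ)/sin δ ≈ 0.918, b = sin(fδ)/sin δ ≈ 0.316.
p = a·p₁ + b·p₂ ≈ (0.900, 0.158, -0.407); φ = arcsin(p_z) ≈ -23.99°, λ = atan2(p_y, p_x) ≈ 9.97°.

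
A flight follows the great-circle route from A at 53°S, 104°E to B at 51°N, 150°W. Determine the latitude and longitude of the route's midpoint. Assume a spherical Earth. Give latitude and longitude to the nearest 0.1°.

≈ 1.7°S, 158.7°E

From cos δ = sin φ₁ sin φ₂ + cos φ₁ cos φ₂ cos Δλ, the central angle is δ ≈ 2.382 rad (136.5°).
Interpolate at f = 1/2 with slerp weights a = sin((1−f)δ)/sin δ ≈ 1.349, b = sin(fδ)/sin δ ≈ 1.349.
p = a·p₁ + b·p₂ ≈ (-0.931, 0.363, -0.029); φ = arcsin(p_z) ≈ -1.66°, λ = atan2(p_y, p_x) ≈ 158.70°.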